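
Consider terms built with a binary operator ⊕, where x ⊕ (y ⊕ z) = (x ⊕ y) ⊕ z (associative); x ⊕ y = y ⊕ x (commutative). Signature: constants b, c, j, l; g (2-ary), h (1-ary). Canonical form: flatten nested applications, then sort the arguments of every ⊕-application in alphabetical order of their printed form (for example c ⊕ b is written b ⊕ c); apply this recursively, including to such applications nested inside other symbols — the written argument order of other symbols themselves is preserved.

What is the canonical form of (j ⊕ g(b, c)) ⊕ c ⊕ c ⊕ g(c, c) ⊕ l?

Answer: c ⊕ c ⊕ g(b, c) ⊕ g(c, c) ⊕ j ⊕ l

Derivation:
Flatten:  j ⊕ g(b, c) ⊕ c ⊕ c ⊕ g(c, c) ⊕ l
Sort:  c ⊕ c ⊕ g(b, c) ⊕ g(c, c) ⊕ j ⊕ l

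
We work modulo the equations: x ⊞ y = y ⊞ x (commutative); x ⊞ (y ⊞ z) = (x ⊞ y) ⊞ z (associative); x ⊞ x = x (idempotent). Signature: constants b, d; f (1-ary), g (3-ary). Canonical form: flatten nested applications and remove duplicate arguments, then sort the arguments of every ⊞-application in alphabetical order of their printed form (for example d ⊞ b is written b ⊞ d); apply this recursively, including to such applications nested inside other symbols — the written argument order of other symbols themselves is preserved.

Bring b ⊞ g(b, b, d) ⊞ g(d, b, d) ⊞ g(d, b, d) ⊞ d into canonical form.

Answer: b ⊞ d ⊞ g(b, b, d) ⊞ g(d, b, d)

Derivation:
Deduplicate:  drop duplicate g(d, b, d)
Sort:  b ⊞ d ⊞ g(b, b, d) ⊞ g(d, b, d)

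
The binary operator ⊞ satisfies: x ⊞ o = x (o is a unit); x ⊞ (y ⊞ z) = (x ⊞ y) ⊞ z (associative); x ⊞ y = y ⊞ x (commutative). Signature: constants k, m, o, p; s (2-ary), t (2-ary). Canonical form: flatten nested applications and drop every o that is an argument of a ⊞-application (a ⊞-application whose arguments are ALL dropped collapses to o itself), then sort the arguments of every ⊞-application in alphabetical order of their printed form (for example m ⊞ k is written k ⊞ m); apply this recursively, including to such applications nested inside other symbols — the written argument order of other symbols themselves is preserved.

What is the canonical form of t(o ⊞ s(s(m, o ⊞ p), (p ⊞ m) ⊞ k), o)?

Answer: t(s(s(m, p), k ⊞ m ⊞ p), o)

Derivation:
Focus inside:  o ⊞ s(s(m, o ⊞ p), (p ⊞ m) ⊞ k)
Simplify inside:  s(s(m, o ⊞ p), (p ⊞ m) ⊞ k)  →  s(s(m, p), k ⊞ m ⊞ p)
Drop the unit:  drop o
Sort arguments:  s(s(m, p), k ⊞ m ⊞ p)
Reassemble:  t(s(s(m, p), k ⊞ m ⊞ p), o)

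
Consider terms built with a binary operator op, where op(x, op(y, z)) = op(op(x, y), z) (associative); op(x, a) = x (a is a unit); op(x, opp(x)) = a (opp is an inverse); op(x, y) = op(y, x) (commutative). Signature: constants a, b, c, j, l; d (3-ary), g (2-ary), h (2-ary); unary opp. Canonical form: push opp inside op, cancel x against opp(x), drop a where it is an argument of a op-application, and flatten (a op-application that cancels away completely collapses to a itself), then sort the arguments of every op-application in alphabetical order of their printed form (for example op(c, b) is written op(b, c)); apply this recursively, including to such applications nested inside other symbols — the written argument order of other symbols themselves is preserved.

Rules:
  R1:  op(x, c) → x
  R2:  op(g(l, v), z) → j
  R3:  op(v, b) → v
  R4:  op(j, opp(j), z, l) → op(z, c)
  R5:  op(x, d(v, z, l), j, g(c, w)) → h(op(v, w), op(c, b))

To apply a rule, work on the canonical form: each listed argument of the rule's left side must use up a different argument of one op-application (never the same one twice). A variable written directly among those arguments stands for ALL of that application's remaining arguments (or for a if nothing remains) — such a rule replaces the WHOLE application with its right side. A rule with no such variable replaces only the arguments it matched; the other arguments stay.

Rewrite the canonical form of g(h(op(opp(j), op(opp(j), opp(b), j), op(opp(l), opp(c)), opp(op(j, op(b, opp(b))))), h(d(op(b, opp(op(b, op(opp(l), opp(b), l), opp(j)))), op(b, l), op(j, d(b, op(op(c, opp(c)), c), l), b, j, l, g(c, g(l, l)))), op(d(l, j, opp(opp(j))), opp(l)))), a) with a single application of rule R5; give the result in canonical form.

Answer: g(h(op(opp(b), opp(c), opp(j), opp(j), opp(l)), h(d(op(b, j), op(b, l), h(op(b, g(l, l)), op(b, c))), op(d(l, j, j), opp(l)))), a)

Derivation:
Canonical form:  g(h(op(opp(b), opp(c), opp(j), opp(j), opp(l)), h(d(op(b, j), op(b, l), op(b, d(b, c, l), g(c, g(l, l)), j, j, l)), op(d(l, j, j), opp(l)))), a)
R5 matches:  uses d(b, c, l), g(c, g(l, l)), j;  v := b, w := g(l, l), x := op(b, j, l), z := c
The variable takes the whole remainder — replace the entire application.
New term:  g(h(op(opp(b), opp(c), opp(j), opp(j), opp(l)), h(d(op(b, j), op(b, l), h(op(b, g(l, l)), op(b, c))), op(d(l, j, j), opp(l)))), a)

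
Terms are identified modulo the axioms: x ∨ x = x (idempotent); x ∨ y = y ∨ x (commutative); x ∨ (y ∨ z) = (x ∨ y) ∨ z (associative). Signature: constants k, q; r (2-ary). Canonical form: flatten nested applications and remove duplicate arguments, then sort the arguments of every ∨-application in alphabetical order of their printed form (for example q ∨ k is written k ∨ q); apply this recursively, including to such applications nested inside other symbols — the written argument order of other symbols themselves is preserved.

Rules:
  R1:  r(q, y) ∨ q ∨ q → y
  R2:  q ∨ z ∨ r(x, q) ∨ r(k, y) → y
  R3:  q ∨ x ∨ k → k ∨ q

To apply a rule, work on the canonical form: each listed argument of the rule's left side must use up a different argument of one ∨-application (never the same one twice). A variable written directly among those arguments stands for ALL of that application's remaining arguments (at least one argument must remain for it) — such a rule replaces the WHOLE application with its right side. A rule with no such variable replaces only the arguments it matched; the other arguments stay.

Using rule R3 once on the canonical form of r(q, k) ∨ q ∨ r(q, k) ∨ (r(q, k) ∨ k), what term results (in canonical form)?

Answer: k ∨ q

Derivation:
Canonical form:  k ∨ q ∨ r(q, k)
R3 matches:  uses k, q;  x := r(q, k)
The variable takes the whole remainder — replace the entire application.
Giving:  k ∨ q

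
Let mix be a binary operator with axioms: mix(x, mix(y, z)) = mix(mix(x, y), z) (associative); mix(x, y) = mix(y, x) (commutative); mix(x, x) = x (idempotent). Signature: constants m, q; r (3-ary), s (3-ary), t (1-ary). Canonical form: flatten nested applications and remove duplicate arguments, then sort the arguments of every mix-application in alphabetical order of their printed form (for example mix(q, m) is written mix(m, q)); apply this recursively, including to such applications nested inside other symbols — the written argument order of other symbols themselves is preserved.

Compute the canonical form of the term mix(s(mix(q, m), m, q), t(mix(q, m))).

Answer: mix(s(mix(m, q), m, q), t(mix(m, q)))

Derivation:
Simplify inside:  s(mix(q, m), m, q)  →  s(mix(m, q), m, q)
Simplify inside:  t(mix(q, m))  →  t(mix(m, q))
Sort arguments:  mix(s(mix(m, q), m, q), t(mix(m, q)))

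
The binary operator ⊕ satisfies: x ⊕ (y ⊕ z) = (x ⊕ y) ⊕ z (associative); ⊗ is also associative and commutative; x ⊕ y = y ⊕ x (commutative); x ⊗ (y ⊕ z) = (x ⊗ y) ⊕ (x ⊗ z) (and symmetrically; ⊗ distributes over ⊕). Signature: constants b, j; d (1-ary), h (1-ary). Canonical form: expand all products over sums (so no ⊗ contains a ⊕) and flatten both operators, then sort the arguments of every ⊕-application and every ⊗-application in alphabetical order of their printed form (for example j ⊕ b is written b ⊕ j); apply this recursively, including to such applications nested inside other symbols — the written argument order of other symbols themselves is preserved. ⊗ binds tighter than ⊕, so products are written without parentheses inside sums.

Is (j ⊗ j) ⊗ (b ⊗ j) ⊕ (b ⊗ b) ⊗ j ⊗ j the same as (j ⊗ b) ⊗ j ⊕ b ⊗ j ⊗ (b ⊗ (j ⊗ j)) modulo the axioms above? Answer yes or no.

Answer: no — b ⊗ b ⊗ j ⊗ j ⊕ b ⊗ j ⊗ j ⊗ j vs b ⊗ b ⊗ j ⊗ j ⊗ j ⊕ b ⊗ j ⊗ j

Derivation:
Left:  (j ⊗ j) ⊗ (b ⊗ j) ⊕ (b ⊗ b) ⊗ j ⊗ j
  Un-nest:  b ⊗ j ⊗ j ⊗ j ⊕ b ⊗ b ⊗ j ⊗ j
  Sort:  b ⊗ b ⊗ j ⊗ j ⊕ b ⊗ j ⊗ j ⊗ j
Right:  (j ⊗ b) ⊗ j ⊕ b ⊗ j ⊗ (b ⊗ (j ⊗ j))
  Flatten:  b ⊗ j ⊗ j ⊕ b ⊗ b ⊗ j ⊗ j ⊗ j
  Sort arguments:  b ⊗ b ⊗ j ⊗ j ⊗ j ⊕ b ⊗ j ⊗ j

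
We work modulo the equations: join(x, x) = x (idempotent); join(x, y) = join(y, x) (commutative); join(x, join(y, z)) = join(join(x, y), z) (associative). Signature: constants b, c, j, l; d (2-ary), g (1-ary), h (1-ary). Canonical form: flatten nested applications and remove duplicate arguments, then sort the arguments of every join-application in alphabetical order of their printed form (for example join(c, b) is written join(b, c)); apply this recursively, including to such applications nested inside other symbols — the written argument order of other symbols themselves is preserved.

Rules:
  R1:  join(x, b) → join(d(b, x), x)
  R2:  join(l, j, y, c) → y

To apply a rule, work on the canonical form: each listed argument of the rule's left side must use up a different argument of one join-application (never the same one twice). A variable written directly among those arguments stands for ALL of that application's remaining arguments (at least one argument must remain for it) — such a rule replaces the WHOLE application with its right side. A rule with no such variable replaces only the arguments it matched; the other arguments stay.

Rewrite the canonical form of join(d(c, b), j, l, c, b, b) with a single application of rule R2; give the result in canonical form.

Answer: join(b, d(c, b))

Derivation:
Canonical form:  join(b, c, d(c, b), j, l)
Apply R2:  consuming c, j, l;  y := join(b, d(c, b))
Every leftover argument binds to the variable; the entire application is replaced.
Result:  join(b, d(c, b))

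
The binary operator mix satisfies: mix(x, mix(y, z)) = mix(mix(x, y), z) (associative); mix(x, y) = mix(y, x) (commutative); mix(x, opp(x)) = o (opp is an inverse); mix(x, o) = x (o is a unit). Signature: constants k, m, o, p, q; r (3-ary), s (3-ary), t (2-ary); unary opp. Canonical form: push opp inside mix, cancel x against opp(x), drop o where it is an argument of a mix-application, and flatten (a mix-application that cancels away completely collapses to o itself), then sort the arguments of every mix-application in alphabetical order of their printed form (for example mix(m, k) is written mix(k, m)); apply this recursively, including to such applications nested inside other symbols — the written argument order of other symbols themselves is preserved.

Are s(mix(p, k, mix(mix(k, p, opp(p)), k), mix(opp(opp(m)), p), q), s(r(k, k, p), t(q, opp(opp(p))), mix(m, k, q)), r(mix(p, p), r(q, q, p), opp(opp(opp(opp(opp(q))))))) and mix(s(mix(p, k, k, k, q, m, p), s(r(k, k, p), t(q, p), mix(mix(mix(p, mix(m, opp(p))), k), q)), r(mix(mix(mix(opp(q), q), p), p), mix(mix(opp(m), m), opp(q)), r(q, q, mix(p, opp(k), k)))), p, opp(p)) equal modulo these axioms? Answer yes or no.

Left:  s(mix(p, k, mix(mix(k, p, opp(p)), k), mix(opp(opp(m)), p), q), s(r(k, k, p), t(q, opp(opp(p))), mix(m, k, q)), r(mix(p, p), r(q, q, p), opp(opp(opp(opp(opp(q)))))))
  Work inside:  mix(p, k, mix(mix(k, p, opp(p)), k), mix(opp(opp(m)), p), q)
  Push opp inside:  distribute opp over mix and collapse double opp
  Collect terms:  mix(p, p, k, k, k, m, q)
  Order the arguments:  mix(k, k, k, m, p, p, q)
  Reassemble:  s(mix(k, k, k, m, p, p, q), s(r(k, k, p), t(q, p), mix(k, m, q)), r(mix(p, p), r(q, q, p), opp(q)))
Right:  mix(s(mix(p, k, k, k, q, m, p), s(r(k, k, p), t(q, p), mix(mix(mix(p, mix(m, opp(p))), k), q)), r(mix(mix(mix(opp(q), q), p), p), mix(mix(opp(m), m), opp(q)), r(q, q, mix(p, opp(k), k)))), p, opp(p))
  Cancel:  p cancels
  Collect terms:  s(mix(k, k, k, m, p, p, q), s(r(k, k, p), t(q, p), mix(k, m, q)), r(mix(p, p), opp(q), r(q, q, p)))

Answer: no — s(mix(k, k, k, m, p, p, q), s(r(k, k, p), t(q, p), mix(k, m, q)), r(mix(p, p), r(q, q, p), opp(q))) vs s(mix(k, k, k, m, p, p, q), s(r(k, k, p), t(q, p), mix(k, m, q)), r(mix(p, p), opp(q), r(q, q, p)))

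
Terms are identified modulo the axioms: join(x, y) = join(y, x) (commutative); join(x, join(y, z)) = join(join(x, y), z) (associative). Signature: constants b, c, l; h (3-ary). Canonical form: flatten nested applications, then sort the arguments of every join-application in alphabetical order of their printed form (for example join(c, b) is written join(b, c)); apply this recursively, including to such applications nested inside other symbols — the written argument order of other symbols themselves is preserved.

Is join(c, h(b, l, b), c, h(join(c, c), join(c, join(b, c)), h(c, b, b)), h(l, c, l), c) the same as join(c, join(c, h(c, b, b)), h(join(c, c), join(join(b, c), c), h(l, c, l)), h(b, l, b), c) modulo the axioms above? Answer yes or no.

Left:  join(c, h(b, l, b), c, h(join(c, c), join(c, join(b, c)), h(c, b, b)), h(l, c, l), c)
  Inside:  h(join(c, c), join(c, join(b, c)), h(c, b, b))  →  h(join(c, c), join(b, c, c), h(c, b, b))
  Sort:  join(c, c, c, h(b, l, b), h(join(c, c), join(b, c, c), h(c, b, b)), h(l, c, l))
Right:  join(c, join(c, h(c, b, b)), h(join(c, c), join(join(b, c), c), h(l, c, l)), h(b, l, b), c)
  Flatten:  join(c, c, h(c, b, b), h(join(c, c), join(join(b, c), c), h(l, c, l)), h(b, l, b), c)
  Inside:  h(join(c, c), join(join(b, c), c), h(l, c, l))  →  h(join(c, c), join(b, c, c), h(l, c, l))
  Sort arguments:  join(c, c, c, h(b, l, b), h(c, b, b), h(join(c, c), join(b, c, c), h(l, c, l)))

Answer: no — join(c, c, c, h(b, l, b), h(join(c, c), join(b, c, c), h(c, b, b)), h(l, c, l)) vs join(c, c, c, h(b, l, b), h(c, b, b), h(join(c, c), join(b, c, c), h(l, c, l)))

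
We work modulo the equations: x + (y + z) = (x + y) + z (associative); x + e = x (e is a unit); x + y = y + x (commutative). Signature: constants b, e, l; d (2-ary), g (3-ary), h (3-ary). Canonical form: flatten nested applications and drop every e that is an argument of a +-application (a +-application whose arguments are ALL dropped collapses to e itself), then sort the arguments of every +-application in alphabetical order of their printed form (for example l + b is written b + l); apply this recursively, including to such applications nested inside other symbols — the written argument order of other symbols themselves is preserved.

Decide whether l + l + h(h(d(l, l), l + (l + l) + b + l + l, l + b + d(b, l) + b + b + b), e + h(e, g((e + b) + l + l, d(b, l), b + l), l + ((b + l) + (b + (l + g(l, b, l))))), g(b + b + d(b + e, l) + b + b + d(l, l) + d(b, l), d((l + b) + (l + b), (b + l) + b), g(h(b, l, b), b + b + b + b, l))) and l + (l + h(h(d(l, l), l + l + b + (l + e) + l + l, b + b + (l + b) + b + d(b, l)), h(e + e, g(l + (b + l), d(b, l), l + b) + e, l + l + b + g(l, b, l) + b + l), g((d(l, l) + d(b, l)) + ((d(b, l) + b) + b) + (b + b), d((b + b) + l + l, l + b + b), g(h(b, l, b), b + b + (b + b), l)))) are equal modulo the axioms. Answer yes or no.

Left:  l + l + h(h(d(l, l), l + (l + l) + b + l + l, l + b + d(b, l) + b + b + b), e + h(e, g((e + b) + l + l, d(b, l), b + l), l + ((b + l) + (b + (l + g(l, b, l))))), g(b + b + d(b + e, l) + b + b + d(l, l) + d(b, l), d((l + b) + (l + b), (b + l) + b), g(h(b, l, b), b + b + b + b, l)))
  Simplify inside:  h(h(d(l, l), l + (l + l) + b + l + l, l + b + d(b, l) + b + b + b), e + h(e, g((e + b) + l + l, d(b, l), b + l), l + ((b + l) + (b + (l + g(l, b, l))))), g(b + b + d(b + e, l) + b + b + d(l, l) + d(b, l), d((l + b) + (l + b), (b + l) + b), g(h(b, l, b), b + b + b + b, l)))  →  h(h(d(l, l), b + l + l + l + l + l, b + b + b + b + d(b, l) + l), h(e, g(b + l + l, d(b, l), b + l), b + b + g(l, b, l) + l + l + l), g(b + b + b + b + d(b, l) + d(b, l) + d(l, l), d(b + b + l + l, b + b + l), g(h(b, l, b), b + b + b + b, l)))
  Sort arguments:  h(h(d(l, l), b + l + l + l + l + l, b + b + b + b + d(b, l) + l), h(e, g(b + l + l, d(b, l), b + l), b + b + g(l, b, l) + l + l + l), g(b + b + b + b + d(b, l) + d(b, l) + d(l, l), d(b + b + l + l, b + b + l), g(h(b, l, b), b + b + b + b, l))) + l + l
Right:  l + (l + h(h(d(l, l), l + l + b + (l + e) + l + l, b + b + (l + b) + b + d(b, l)), h(e + e, g(l + (b + l), d(b, l), l + b) + e, l + l + b + g(l, b, l) + b + l), g((d(l, l) + d(b, l)) + ((d(b, l) + b) + b) + (b + b), d((b + b) + l + l, l + b + b), g(h(b, l, b), b + b + (b + b), l))))
  Merge nested applications:  l + l + h(h(d(l, l), l + l + b + (l + e) + l + l, b + b + (l + b) + b + d(b, l)), h(e + e, g(l + (b + l), d(b, l), l + b) + e, l + l + b + g(l, b, l) + b + l), g((d(l, l) + d(b, l)) + ((d(b, l) + b) + b) + (b + b), d((b + b) + l + l, l + b + b), g(h(b, l, b), b + b + (b + b), l)))
  Inside:  h(h(d(l, l), l + l + b + (l + e) + l + l, b + b + (l + b) + b + d(b, l)), h(e + e, g(l + (b + l), d(b, l), l + b) + e, l + l + b + g(l, b, l) + b + l), g((d(l, l) + d(b, l)) + ((d(b, l) + b) + b) + (b + b), d((b + b) + l + l, l + b + b), g(h(b, l, b), b + b + (b + b), l)))  →  h(h(d(l, l), b + l + l + l + l + l, b + b + b + b + d(b, l) + l), h(e, g(b + l + l, d(b, l), b + l), b + b + g(l, b, l) + l + l + l), g(b + b + b + b + d(b, l) + d(b, l) + d(l, l), d(b + b + l + l, b + b + l), g(h(b, l, b), b + b + b + b, l)))
  Sort arguments:  h(h(d(l, l), b + l + l + l + l + l, b + b + b + b + d(b, l) + l), h(e, g(b + l + l, d(b, l), b + l), b + b + g(l, b, l) + l + l + l), g(b + b + b + b + d(b, l) + d(b, l) + d(l, l), d(b + b + l + l, b + b + l), g(h(b, l, b), b + b + b + b, l))) + l + l

Answer: yes — both canonical forms are h(h(d(l, l), b + l + l + l + l + l, b + b + b + b + d(b, l) + l), h(e, g(b + l + l, d(b, l), b + l), b + b + g(l, b, l) + l + l + l), g(b + b + b + b + d(b, l) + d(b, l) + d(l, l), d(b + b + l + l, b + b + l), g(h(b, l, b), b + b + b + b, l))) + l + l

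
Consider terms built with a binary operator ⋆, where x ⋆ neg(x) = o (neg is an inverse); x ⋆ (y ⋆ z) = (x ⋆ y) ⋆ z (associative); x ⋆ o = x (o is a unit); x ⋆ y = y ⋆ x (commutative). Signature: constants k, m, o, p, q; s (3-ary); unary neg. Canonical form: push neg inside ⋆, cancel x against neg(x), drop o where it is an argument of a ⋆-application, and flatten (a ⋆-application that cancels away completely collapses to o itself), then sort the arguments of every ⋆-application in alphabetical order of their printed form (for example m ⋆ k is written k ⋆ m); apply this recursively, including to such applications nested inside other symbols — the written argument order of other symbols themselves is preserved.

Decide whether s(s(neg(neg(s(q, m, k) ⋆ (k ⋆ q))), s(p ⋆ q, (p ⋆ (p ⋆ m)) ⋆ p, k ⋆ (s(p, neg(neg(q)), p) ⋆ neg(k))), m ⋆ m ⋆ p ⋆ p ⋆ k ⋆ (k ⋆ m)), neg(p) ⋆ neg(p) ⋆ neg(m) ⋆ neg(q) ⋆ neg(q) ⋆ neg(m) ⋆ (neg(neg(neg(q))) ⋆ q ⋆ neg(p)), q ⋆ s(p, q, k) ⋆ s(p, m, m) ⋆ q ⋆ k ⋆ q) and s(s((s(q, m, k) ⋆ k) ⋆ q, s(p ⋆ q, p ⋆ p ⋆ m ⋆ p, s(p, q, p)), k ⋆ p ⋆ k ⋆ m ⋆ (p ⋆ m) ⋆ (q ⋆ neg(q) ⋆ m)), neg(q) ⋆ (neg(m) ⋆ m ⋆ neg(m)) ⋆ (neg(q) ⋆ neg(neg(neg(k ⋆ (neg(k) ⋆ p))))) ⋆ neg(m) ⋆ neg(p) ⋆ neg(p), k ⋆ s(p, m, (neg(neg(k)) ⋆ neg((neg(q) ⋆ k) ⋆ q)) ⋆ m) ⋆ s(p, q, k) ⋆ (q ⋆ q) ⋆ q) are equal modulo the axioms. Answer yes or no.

Left:  s(s(neg(neg(s(q, m, k) ⋆ (k ⋆ q))), s(p ⋆ q, (p ⋆ (p ⋆ m)) ⋆ p, k ⋆ (s(p, neg(neg(q)), p) ⋆ neg(k))), m ⋆ m ⋆ p ⋆ p ⋆ k ⋆ (k ⋆ m)), neg(p) ⋆ neg(p) ⋆ neg(m) ⋆ neg(q) ⋆ neg(q) ⋆ neg(m) ⋆ (neg(neg(neg(q))) ⋆ q ⋆ neg(p)), q ⋆ s(p, q, k) ⋆ s(p, m, m) ⋆ q ⋆ k ⋆ q)
  Focus inside:  neg(p) ⋆ neg(p) ⋆ neg(m) ⋆ neg(q) ⋆ neg(q) ⋆ neg(m) ⋆ (neg(neg(neg(q))) ⋆ q ⋆ neg(p))
  Push neg inside:  distribute neg over ⋆ and collapse double neg
  Collect terms:  neg(p) ⋆ neg(p) ⋆ neg(p) ⋆ neg(m) ⋆ neg(m) ⋆ neg(q) ⋆ neg(q)
  Order the arguments:  neg(m) ⋆ neg(m) ⋆ neg(p) ⋆ neg(p) ⋆ neg(p) ⋆ neg(q) ⋆ neg(q)
  Put back:  s(s(k ⋆ q ⋆ s(q, m, k), s(p ⋆ q, m ⋆ p ⋆ p ⋆ p, s(p, q, p)), k ⋆ k ⋆ m ⋆ m ⋆ m ⋆ p ⋆ p), neg(m) ⋆ neg(m) ⋆ neg(p) ⋆ neg(p) ⋆ neg(p) ⋆ neg(q) ⋆ neg(q), k ⋆ q ⋆ q ⋆ q ⋆ s(p, m, m) ⋆ s(p, q, k))
Right:  s(s((s(q, m, k) ⋆ k) ⋆ q, s(p ⋆ q, p ⋆ p ⋆ m ⋆ p, s(p, q, p)), k ⋆ p ⋆ k ⋆ m ⋆ (p ⋆ m) ⋆ (q ⋆ neg(q) ⋆ m)), neg(q) ⋆ (neg(m) ⋆ m ⋆ neg(m)) ⋆ (neg(q) ⋆ neg(neg(neg(k ⋆ (neg(k) ⋆ p))))) ⋆ neg(m) ⋆ neg(p) ⋆ neg(p), k ⋆ s(p, m, (neg(neg(k)) ⋆ neg((neg(q) ⋆ k) ⋆ q)) ⋆ m) ⋆ s(p, q, k) ⋆ (q ⋆ q) ⋆ q)
  Descend into:  neg(q) ⋆ (neg(m) ⋆ m ⋆ neg(m)) ⋆ (neg(q) ⋆ neg(neg(neg(k ⋆ (neg(k) ⋆ p))))) ⋆ neg(m) ⋆ neg(p) ⋆ neg(p)
  Push neg inside:  distribute neg over ⋆ and collapse double neg
  Cancel inverse pairs:  k cancels
  Collect terms:  neg(q) ⋆ neg(q) ⋆ neg(m) ⋆ neg(m) ⋆ neg(p) ⋆ neg(p) ⋆ neg(p)
  Sort:  neg(m) ⋆ neg(m) ⋆ neg(p) ⋆ neg(p) ⋆ neg(p) ⋆ neg(q) ⋆ neg(q)
  Put back:  s(s(k ⋆ q ⋆ s(q, m, k), s(p ⋆ q, m ⋆ p ⋆ p ⋆ p, s(p, q, p)), k ⋆ k ⋆ m ⋆ m ⋆ m ⋆ p ⋆ p), neg(m) ⋆ neg(m) ⋆ neg(p) ⋆ neg(p) ⋆ neg(p) ⋆ neg(q) ⋆ neg(q), k ⋆ q ⋆ q ⋆ q ⋆ s(p, m, m) ⋆ s(p, q, k))

Answer: yes — both canonical forms are s(s(k ⋆ q ⋆ s(q, m, k), s(p ⋆ q, m ⋆ p ⋆ p ⋆ p, s(p, q, p)), k ⋆ k ⋆ m ⋆ m ⋆ m ⋆ p ⋆ p), neg(m) ⋆ neg(m) ⋆ neg(p) ⋆ neg(p) ⋆ neg(p) ⋆ neg(q) ⋆ neg(q), k ⋆ q ⋆ q ⋆ q ⋆ s(p, m, m) ⋆ s(p, q, k))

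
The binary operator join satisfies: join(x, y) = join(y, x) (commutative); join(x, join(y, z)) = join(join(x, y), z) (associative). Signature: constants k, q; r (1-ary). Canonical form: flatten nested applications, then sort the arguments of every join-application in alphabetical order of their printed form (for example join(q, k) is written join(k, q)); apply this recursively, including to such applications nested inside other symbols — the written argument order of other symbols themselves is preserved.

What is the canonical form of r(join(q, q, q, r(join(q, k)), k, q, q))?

Answer: r(join(k, q, q, q, q, q, r(join(k, q))))

Derivation:
Descend into:  join(q, q, q, r(join(q, k)), k, q, q)
Canonicalize subterm:  r(join(q, k))  →  r(join(k, q))
Order the arguments:  join(k, q, q, q, q, q, r(join(k, q)))
Rebuild:  r(join(k, q, q, q, q, q, r(join(k, q))))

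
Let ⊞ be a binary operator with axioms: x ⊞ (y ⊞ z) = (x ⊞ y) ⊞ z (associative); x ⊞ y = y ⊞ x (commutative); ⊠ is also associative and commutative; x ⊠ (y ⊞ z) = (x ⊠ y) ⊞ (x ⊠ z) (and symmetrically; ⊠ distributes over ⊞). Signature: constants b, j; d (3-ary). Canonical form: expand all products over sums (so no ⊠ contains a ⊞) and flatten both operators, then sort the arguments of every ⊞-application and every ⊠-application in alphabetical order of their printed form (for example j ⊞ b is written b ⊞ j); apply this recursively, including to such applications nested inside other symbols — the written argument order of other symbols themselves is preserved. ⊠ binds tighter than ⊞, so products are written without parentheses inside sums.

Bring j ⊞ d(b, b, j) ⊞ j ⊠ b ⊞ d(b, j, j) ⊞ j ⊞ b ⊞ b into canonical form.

Answer: b ⊞ b ⊞ b ⊠ j ⊞ d(b, b, j) ⊞ d(b, j, j) ⊞ j ⊞ j

Derivation:
Merge nested applications:  j ⊞ d(b, b, j) ⊞ b ⊠ j ⊞ d(b, j, j) ⊞ j ⊞ b ⊞ b
Order the arguments:  b ⊞ b ⊞ b ⊠ j ⊞ d(b, b, j) ⊞ d(b, j, j) ⊞ j ⊞ j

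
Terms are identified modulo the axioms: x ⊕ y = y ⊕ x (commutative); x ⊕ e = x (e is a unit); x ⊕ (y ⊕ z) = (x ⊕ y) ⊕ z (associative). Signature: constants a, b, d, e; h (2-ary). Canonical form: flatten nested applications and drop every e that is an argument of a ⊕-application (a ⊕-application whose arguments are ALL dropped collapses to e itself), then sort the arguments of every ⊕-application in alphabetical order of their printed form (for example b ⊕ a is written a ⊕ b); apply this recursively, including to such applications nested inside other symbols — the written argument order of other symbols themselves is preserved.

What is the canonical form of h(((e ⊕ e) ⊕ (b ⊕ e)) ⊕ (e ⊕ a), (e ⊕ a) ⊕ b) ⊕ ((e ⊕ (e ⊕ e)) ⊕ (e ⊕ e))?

Flatten:  h(((e ⊕ e) ⊕ (b ⊕ e)) ⊕ (e ⊕ a), (e ⊕ a) ⊕ b) ⊕ e ⊕ e ⊕ e ⊕ e ⊕ e
Inside:  h(((e ⊕ e) ⊕ (b ⊕ e)) ⊕ (e ⊕ a), (e ⊕ a) ⊕ b)  →  h(a ⊕ b, a ⊕ b)
Units out:  drop e (×5)
Order the arguments:  h(a ⊕ b, a ⊕ b)

Answer: h(a ⊕ b, a ⊕ b)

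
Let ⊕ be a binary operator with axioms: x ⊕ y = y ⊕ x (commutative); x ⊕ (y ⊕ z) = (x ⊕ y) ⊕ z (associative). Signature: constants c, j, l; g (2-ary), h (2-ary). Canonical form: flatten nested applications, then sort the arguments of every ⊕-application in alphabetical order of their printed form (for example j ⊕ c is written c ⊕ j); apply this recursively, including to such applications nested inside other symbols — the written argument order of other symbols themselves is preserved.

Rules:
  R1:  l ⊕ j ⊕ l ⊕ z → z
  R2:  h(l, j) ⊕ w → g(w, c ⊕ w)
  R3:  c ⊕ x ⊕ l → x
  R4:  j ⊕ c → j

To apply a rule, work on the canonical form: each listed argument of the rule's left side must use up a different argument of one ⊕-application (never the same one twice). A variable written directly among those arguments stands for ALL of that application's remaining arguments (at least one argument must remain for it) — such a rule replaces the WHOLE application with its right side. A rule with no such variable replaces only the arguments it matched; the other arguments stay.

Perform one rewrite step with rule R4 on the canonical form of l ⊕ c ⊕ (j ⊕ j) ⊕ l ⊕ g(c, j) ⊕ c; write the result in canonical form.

Answer: c ⊕ g(c, j) ⊕ j ⊕ j ⊕ l ⊕ l

Derivation:
Canonical form:  c ⊕ c ⊕ g(c, j) ⊕ j ⊕ j ⊕ l ⊕ l
Match R4:  consume c, j
Giving:  c ⊕ g(c, j) ⊕ j ⊕ j ⊕ l ⊕ l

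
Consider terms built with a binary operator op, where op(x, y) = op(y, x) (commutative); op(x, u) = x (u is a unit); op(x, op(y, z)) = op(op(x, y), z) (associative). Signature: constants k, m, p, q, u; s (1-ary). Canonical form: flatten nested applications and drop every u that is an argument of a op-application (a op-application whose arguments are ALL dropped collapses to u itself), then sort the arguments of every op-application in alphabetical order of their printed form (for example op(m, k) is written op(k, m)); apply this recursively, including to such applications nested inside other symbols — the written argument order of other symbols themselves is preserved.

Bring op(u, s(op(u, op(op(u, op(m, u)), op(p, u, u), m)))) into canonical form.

Answer: s(op(m, m, p))

Derivation:
Canonicalize subterm:  s(op(u, op(op(u, op(m, u)), op(p, u, u), m)))  →  s(op(m, m, p))
Unit:  drop u
Sort:  s(op(m, m, p))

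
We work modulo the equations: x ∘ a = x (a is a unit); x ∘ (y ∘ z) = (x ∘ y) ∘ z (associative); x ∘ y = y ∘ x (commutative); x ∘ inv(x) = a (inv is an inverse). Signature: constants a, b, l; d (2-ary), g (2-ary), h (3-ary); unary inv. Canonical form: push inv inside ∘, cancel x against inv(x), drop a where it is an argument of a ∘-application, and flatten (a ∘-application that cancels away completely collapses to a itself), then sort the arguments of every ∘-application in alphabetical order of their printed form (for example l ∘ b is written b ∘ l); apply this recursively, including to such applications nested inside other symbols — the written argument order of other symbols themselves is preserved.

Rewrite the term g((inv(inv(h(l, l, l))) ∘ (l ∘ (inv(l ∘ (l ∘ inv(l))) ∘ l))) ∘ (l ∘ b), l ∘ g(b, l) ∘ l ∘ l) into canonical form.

Work inside:  (inv(inv(h(l, l, l))) ∘ (l ∘ (inv(l ∘ (l ∘ inv(l))) ∘ l))) ∘ (l ∘ b)
Push inv inside:  distribute inv over ∘ and collapse double inv
Combine occurrences:  h(l, l, l) ∘ l ∘ l ∘ b
Sort:  b ∘ h(l, l, l) ∘ l ∘ l
Put back:  g(b ∘ h(l, l, l) ∘ l ∘ l, g(b, l) ∘ l ∘ l ∘ l)

Answer: g(b ∘ h(l, l, l) ∘ l ∘ l, g(b, l) ∘ l ∘ l ∘ l)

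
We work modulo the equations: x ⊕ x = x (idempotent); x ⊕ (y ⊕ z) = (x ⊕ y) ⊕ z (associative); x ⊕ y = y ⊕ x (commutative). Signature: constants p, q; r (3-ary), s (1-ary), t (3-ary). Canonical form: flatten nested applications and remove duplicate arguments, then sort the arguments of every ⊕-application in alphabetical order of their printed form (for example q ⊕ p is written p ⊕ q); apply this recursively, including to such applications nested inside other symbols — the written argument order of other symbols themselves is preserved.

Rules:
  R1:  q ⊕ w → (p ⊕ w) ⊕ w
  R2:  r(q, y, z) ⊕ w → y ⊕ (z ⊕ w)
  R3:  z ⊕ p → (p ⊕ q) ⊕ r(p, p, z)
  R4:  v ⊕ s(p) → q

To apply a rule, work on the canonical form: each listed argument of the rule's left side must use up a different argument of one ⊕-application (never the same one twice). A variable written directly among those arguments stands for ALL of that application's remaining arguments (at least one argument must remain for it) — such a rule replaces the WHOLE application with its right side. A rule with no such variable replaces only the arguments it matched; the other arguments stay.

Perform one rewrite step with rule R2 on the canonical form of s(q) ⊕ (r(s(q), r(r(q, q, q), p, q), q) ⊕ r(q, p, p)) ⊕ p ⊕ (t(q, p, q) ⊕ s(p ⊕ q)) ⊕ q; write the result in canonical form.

Answer: p ⊕ q ⊕ r(s(q), r(r(q, q, q), p, q), q) ⊕ s(p ⊕ q) ⊕ s(q) ⊕ t(q, p, q)

Derivation:
Canonical form:  p ⊕ q ⊕ r(q, p, p) ⊕ r(s(q), r(r(q, q, q), p, q), q) ⊕ s(p ⊕ q) ⊕ s(q) ⊕ t(q, p, q)
R2 matches:  uses r(q, p, p);  w := p ⊕ q ⊕ r(s(q), r(r(q, q, q), p, q), q) ⊕ s(p ⊕ q) ⊕ s(q) ⊕ t(q, p, q), y := p, z := p
Every leftover argument binds to the variable; the entire application is replaced.
Result:  p ⊕ q ⊕ r(s(q), r(r(q, q, q), p, q), q) ⊕ s(p ⊕ q) ⊕ s(q) ⊕ t(q, p, q)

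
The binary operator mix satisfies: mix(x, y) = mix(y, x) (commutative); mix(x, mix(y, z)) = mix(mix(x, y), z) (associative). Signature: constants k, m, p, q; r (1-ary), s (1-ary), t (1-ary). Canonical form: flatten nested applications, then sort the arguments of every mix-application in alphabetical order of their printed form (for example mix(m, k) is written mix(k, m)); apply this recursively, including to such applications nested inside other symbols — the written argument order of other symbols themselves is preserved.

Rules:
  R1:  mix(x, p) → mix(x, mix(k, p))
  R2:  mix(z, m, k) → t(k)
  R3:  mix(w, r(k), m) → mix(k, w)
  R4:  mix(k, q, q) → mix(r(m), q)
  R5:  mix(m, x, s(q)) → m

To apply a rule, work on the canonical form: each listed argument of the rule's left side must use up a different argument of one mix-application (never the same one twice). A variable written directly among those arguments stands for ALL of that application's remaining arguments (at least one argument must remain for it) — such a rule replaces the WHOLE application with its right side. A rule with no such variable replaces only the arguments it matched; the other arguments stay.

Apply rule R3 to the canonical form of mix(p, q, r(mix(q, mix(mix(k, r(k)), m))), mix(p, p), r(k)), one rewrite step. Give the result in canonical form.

Answer: mix(p, p, p, q, r(k), r(mix(k, k, q)))

Derivation:
Canonical form:  mix(p, p, p, q, r(k), r(mix(k, m, q, r(k))))
Match R3:  consume m, r(k);  w := mix(k, q)
The extension variable absorbs all remaining arguments, so the whole application is rewritten.
Result:  mix(p, p, p, q, r(k), r(mix(k, k, q)))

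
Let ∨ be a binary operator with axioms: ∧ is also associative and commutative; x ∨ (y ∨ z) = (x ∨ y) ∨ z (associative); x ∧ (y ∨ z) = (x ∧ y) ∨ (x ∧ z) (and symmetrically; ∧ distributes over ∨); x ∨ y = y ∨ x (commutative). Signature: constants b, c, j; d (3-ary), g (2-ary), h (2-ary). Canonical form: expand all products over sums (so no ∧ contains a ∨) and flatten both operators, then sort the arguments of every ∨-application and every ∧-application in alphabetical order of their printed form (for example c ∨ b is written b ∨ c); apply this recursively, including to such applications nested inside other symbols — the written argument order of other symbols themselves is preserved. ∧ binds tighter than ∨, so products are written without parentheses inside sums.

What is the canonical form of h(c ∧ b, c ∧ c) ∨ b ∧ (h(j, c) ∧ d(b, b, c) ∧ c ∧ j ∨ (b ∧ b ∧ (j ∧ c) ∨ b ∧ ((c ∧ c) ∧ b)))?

Answer: b ∧ b ∧ b ∧ c ∧ c ∨ b ∧ b ∧ b ∧ c ∧ j ∨ b ∧ c ∧ d(b, b, c) ∧ h(j, c) ∧ j ∨ h(b ∧ c, c ∧ c)

Derivation:
Expand:  h(b ∧ c, c ∧ c) ∨ b ∧ c ∧ d(b, b, c) ∧ h(j, c) ∧ j ∨ b ∧ b ∧ b ∧ c ∧ j ∨ b ∧ b ∧ b ∧ c ∧ c
Order the arguments:  b ∧ b ∧ b ∧ c ∧ c ∨ b ∧ b ∧ b ∧ c ∧ j ∨ b ∧ c ∧ d(b, b, c) ∧ h(j, c) ∧ j ∨ h(b ∧ c, c ∧ c)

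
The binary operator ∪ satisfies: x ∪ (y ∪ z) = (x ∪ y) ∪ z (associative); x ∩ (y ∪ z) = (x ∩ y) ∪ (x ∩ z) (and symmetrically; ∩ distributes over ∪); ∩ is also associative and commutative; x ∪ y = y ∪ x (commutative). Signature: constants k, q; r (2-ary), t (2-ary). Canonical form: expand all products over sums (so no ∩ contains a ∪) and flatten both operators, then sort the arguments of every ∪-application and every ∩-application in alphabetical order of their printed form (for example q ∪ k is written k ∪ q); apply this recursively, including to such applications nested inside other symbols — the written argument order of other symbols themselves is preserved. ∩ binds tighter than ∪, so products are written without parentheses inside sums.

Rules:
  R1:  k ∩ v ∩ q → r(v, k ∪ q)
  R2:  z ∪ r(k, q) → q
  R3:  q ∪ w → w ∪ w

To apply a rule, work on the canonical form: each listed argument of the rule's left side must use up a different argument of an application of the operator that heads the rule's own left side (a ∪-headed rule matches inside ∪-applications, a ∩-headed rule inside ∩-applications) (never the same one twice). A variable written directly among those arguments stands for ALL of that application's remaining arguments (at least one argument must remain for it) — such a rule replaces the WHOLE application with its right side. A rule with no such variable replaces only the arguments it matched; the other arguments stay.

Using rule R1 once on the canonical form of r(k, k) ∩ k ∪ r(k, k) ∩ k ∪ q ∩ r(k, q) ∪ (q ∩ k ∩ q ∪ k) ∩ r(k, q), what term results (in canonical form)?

Canonical form:  k ∩ q ∩ q ∩ r(k, q) ∪ k ∩ r(k, k) ∪ k ∩ r(k, k) ∪ k ∩ r(k, q) ∪ q ∩ r(k, q)
Apply R1:  consuming k, q;  v := q ∩ r(k, q)
The variable takes the whole remainder — replace the entire application.
Result:  k ∩ r(k, k) ∪ k ∩ r(k, k) ∪ k ∩ r(k, q) ∪ q ∩ r(k, q) ∪ r(q ∩ r(k, q), k ∪ q)

Answer: k ∩ r(k, k) ∪ k ∩ r(k, k) ∪ k ∩ r(k, q) ∪ q ∩ r(k, q) ∪ r(q ∩ r(k, q), k ∪ q)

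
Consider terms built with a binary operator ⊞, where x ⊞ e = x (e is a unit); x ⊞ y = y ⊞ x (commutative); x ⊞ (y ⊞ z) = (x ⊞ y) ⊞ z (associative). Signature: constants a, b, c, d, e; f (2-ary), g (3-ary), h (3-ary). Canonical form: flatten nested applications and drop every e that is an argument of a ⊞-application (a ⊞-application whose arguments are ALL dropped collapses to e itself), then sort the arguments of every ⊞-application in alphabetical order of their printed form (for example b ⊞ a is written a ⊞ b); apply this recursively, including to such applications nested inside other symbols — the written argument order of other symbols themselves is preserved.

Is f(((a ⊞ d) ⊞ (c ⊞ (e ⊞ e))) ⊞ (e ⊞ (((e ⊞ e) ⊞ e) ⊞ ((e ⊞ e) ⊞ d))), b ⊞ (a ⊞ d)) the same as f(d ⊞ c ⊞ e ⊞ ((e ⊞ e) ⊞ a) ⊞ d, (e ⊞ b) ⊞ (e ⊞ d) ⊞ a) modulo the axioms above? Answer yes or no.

Left:  f(((a ⊞ d) ⊞ (c ⊞ (e ⊞ e))) ⊞ (e ⊞ (((e ⊞ e) ⊞ e) ⊞ ((e ⊞ e) ⊞ d))), b ⊞ (a ⊞ d))
  Work inside:  ((a ⊞ d) ⊞ (c ⊞ (e ⊞ e))) ⊞ (e ⊞ (((e ⊞ e) ⊞ e) ⊞ ((e ⊞ e) ⊞ d)))
  Flatten:  a ⊞ d ⊞ c ⊞ e ⊞ e ⊞ e ⊞ e ⊞ e ⊞ e ⊞ e ⊞ e ⊞ d
  Units out:  drop e (×8)
  Sort arguments:  a ⊞ c ⊞ d ⊞ d
  Put back:  f(a ⊞ c ⊞ d ⊞ d, a ⊞ b ⊞ d)
Right:  f(d ⊞ c ⊞ e ⊞ ((e ⊞ e) ⊞ a) ⊞ d, (e ⊞ b) ⊞ (e ⊞ d) ⊞ a)
  Focus inside:  d ⊞ c ⊞ e ⊞ ((e ⊞ e) ⊞ a) ⊞ d
  Un-nest:  d ⊞ c ⊞ e ⊞ e ⊞ e ⊞ a ⊞ d
  Units out:  drop e (×3)
  Order the arguments:  a ⊞ c ⊞ d ⊞ d
  Put back:  f(a ⊞ c ⊞ d ⊞ d, a ⊞ b ⊞ d)

Answer: yes — both canonical forms are f(a ⊞ c ⊞ d ⊞ d, a ⊞ b ⊞ d)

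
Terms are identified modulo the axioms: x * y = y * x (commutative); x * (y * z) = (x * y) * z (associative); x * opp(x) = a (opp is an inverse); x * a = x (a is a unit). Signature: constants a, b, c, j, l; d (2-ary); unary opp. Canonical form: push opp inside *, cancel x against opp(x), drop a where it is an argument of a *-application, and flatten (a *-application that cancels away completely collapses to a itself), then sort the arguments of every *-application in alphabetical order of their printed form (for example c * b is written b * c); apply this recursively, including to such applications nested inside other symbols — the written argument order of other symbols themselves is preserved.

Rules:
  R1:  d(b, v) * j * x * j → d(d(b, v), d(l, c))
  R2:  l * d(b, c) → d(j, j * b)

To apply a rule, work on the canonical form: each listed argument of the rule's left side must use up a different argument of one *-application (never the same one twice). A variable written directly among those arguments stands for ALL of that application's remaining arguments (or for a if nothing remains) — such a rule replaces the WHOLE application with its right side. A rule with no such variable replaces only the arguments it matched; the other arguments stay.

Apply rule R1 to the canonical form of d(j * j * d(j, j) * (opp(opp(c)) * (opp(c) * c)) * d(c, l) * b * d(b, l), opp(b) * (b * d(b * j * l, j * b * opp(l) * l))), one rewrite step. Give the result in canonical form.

Answer: d(d(d(b, l), d(l, c)), d(b * j * l, b * j))

Derivation:
Canonical form:  d(b * c * d(b, l) * d(c, l) * d(j, j) * j * j, d(b * j * l, b * j))
Apply R1:  consuming d(b, l), j, j;  v := l, x := b * c * d(c, l) * d(j, j)
Every leftover argument binds to the variable; the entire application is replaced.
Giving:  d(d(d(b, l), d(l, c)), d(b * j * l, b * j))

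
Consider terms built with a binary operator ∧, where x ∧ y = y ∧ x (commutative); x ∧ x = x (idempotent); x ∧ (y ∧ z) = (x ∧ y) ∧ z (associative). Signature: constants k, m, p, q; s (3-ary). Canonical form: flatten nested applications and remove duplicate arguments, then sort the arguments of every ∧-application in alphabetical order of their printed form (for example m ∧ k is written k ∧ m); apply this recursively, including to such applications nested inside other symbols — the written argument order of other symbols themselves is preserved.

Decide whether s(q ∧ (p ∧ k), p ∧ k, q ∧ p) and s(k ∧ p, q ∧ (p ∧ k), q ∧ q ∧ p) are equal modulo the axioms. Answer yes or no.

Left:  s(q ∧ (p ∧ k), p ∧ k, q ∧ p)
  Focus inside:  q ∧ (p ∧ k)
  Un-nest:  q ∧ p ∧ k
  Sort:  k ∧ p ∧ q
  Put back:  s(k ∧ p ∧ q, k ∧ p, p ∧ q)
Right:  s(k ∧ p, q ∧ (p ∧ k), q ∧ q ∧ p)
  Descend into:  q ∧ (p ∧ k)
  Un-nest:  q ∧ p ∧ k
  Sort:  k ∧ p ∧ q
  Reassemble:  s(k ∧ p, k ∧ p ∧ q, p ∧ q)

Answer: no — s(k ∧ p ∧ q, k ∧ p, p ∧ q) vs s(k ∧ p, k ∧ p ∧ q, p ∧ q)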